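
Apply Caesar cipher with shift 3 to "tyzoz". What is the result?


Caesar cipher: shift "tyzoz" by 3
  't' (pos 19) + 3 = pos 22 = 'w'
  'y' (pos 24) + 3 = pos 1 = 'b'
  'z' (pos 25) + 3 = pos 2 = 'c'
  'o' (pos 14) + 3 = pos 17 = 'r'
  'z' (pos 25) + 3 = pos 2 = 'c'
Result: wbcrc

wbcrc


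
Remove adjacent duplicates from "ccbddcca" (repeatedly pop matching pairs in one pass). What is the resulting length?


Input: ccbddcca
Stack-based adjacent duplicate removal:
  Read 'c': push. Stack: c
  Read 'c': matches stack top 'c' => pop. Stack: (empty)
  Read 'b': push. Stack: b
  Read 'd': push. Stack: bd
  Read 'd': matches stack top 'd' => pop. Stack: b
  Read 'c': push. Stack: bc
  Read 'c': matches stack top 'c' => pop. Stack: b
  Read 'a': push. Stack: ba
Final stack: "ba" (length 2)

2


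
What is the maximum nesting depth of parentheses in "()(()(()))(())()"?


Input: "()(()(()))(())()"
Tracking depth:
  Position 0 '(': depth becomes 1
  Position 1 ')': depth becomes 0
  Position 2 '(': depth becomes 1
  Position 3 '(': depth becomes 2
  Position 4 ')': depth becomes 1
  Position 5 '(': depth becomes 2
  Position 6 '(': depth becomes 3
  Position 7 ')': depth becomes 2
  Position 8 ')': depth becomes 1
  Position 9 ')': depth becomes 0
  Position 10 '(': depth becomes 1
  Position 11 '(': depth becomes 2
  Position 12 ')': depth becomes 1
  Position 13 ')': depth becomes 0
  Position 14 '(': depth becomes 1
  Position 15 ')': depth becomes 0
Maximum depth reached: 3

3


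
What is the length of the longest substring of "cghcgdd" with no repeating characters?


Input: "cghcgdd"
Sliding window (track last position of each char):
  Position 0 ('c'): window [0,0] length 1 -- new best
  Position 1 ('g'): window [0,1] length 2 -- new best
  Position 2 ('h'): window [0,2] length 3 -- new best
  Position 3 ('c'): repeat (last at 0), move window start to 1
  Position 3 ('c'): window [1,3] length 3
  Position 4 ('g'): repeat (last at 1), move window start to 2
  Position 4 ('g'): window [2,4] length 3
  Position 5 ('d'): window [2,5] length 4 -- new best
  Position 6 ('d'): repeat (last at 5), move window start to 6
  Position 6 ('d'): window [6,6] length 1
Longest substring with no repeats: "hcgd" with length 4

4


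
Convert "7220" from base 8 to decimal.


Input: "7220" in base 8
Positional expansion:
  Digit '7' (value 7) x 8^3 = 3584
  Digit '2' (value 2) x 8^2 = 128
  Digit '2' (value 2) x 8^1 = 16
  Digit '0' (value 0) x 8^0 = 0
Sum = 3728

3728


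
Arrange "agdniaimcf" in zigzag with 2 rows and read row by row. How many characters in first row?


Zigzag "agdniaimcf" into 2 rows:
Placing characters:
  'a' => row 0
  'g' => row 1
  'd' => row 0
  'n' => row 1
  'i' => row 0
  'a' => row 1
  'i' => row 0
  'm' => row 1
  'c' => row 0
  'f' => row 1
Rows:
  Row 0: "adiic"
  Row 1: "gnamf"
First row length: 5

5


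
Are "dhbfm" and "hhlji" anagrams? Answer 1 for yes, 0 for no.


Strings: "dhbfm", "hhlji"
Sorted first:  bdfhm
Sorted second: hhijl
Differ at position 0: 'b' vs 'h' => not anagrams

0


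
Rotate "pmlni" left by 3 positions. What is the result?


Input: "pmlni", rotate left by 3
First 3 characters: "pml"
Remaining characters: "ni"
Concatenate remaining + first: "ni" + "pml" = "nipml"

nipml


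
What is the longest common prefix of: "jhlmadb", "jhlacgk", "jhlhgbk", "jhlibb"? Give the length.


Words: jhlmadb, jhlacgk, jhlhgbk, jhlibb
  Position 0: all 'j' => match
  Position 1: all 'h' => match
  Position 2: all 'l' => match
  Position 3: ('m', 'a', 'h', 'i') => mismatch, stop
LCP = "jhl" (length 3)

3


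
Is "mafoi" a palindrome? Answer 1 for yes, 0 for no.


Input: mafoi
Reversed: iofam
  Compare pos 0 ('m') with pos 4 ('i'): MISMATCH
  Compare pos 1 ('a') with pos 3 ('o'): MISMATCH
Result: not a palindrome

0


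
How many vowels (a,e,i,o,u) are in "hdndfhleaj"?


Input: hdndfhleaj
Checking each character:
  'h' at position 0: consonant
  'd' at position 1: consonant
  'n' at position 2: consonant
  'd' at position 3: consonant
  'f' at position 4: consonant
  'h' at position 5: consonant
  'l' at position 6: consonant
  'e' at position 7: vowel (running total: 1)
  'a' at position 8: vowel (running total: 2)
  'j' at position 9: consonant
Total vowels: 2

2


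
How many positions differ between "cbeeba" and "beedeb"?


Comparing "cbeeba" and "beedeb" position by position:
  Position 0: 'c' vs 'b' => DIFFER
  Position 1: 'b' vs 'e' => DIFFER
  Position 2: 'e' vs 'e' => same
  Position 3: 'e' vs 'd' => DIFFER
  Position 4: 'b' vs 'e' => DIFFER
  Position 5: 'a' vs 'b' => DIFFER
Positions that differ: 5

5


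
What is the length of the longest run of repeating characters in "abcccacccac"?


Input: "abcccacccac"
Scanning for longest run:
  Position 1 ('b'): new char, reset run to 1
  Position 2 ('c'): new char, reset run to 1
  Position 3 ('c'): continues run of 'c', length=2
  Position 4 ('c'): continues run of 'c', length=3
  Position 5 ('a'): new char, reset run to 1
  Position 6 ('c'): new char, reset run to 1
  Position 7 ('c'): continues run of 'c', length=2
  Position 8 ('c'): continues run of 'c', length=3
  Position 9 ('a'): new char, reset run to 1
  Position 10 ('c'): new char, reset run to 1
Longest run: 'c' with length 3

3


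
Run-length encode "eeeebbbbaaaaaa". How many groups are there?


Input: eeeebbbbaaaaaa
Scanning for consecutive runs:
  Group 1: 'e' x 4 (positions 0-3)
  Group 2: 'b' x 4 (positions 4-7)
  Group 3: 'a' x 6 (positions 8-13)
Total groups: 3

3


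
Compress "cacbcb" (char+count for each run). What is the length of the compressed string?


Input: cacbcb
Runs:
  'c' x 1 => "c1"
  'a' x 1 => "a1"
  'c' x 1 => "c1"
  'b' x 1 => "b1"
  'c' x 1 => "c1"
  'b' x 1 => "b1"
Compressed: "c1a1c1b1c1b1"
Compressed length: 12

12


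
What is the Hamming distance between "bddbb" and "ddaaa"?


Comparing "bddbb" and "ddaaa" position by position:
  Position 0: 'b' vs 'd' => differ
  Position 1: 'd' vs 'd' => same
  Position 2: 'd' vs 'a' => differ
  Position 3: 'b' vs 'a' => differ
  Position 4: 'b' vs 'a' => differ
Total differences (Hamming distance): 4

4


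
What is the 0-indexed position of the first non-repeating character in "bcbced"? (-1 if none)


Input: bcbced
Character frequencies:
  'b': 2
  'c': 2
  'd': 1
  'e': 1
Scanning left to right for freq == 1:
  Position 0 ('b'): freq=2, skip
  Position 1 ('c'): freq=2, skip
  Position 2 ('b'): freq=2, skip
  Position 3 ('c'): freq=2, skip
  Position 4 ('e'): unique! => answer = 4

4


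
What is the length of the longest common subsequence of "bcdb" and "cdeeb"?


LCS of "bcdb" and "cdeeb"
DP table:
           c    d    e    e    b
      0    0    0    0    0    0
  b   0    0    0    0    0    1
  c   0    1    1    1    1    1
  d   0    1    2    2    2    2
  b   0    1    2    2    2    3
LCS length = dp[4][5] = 3

3


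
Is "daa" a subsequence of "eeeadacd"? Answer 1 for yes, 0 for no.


Check if "daa" is a subsequence of "eeeadacd"
Greedy scan:
  Position 0 ('e'): no match needed
  Position 1 ('e'): no match needed
  Position 2 ('e'): no match needed
  Position 3 ('a'): no match needed
  Position 4 ('d'): matches sub[0] = 'd'
  Position 5 ('a'): matches sub[1] = 'a'
  Position 6 ('c'): no match needed
  Position 7 ('d'): no match needed
Only matched 2/3 characters => not a subsequence

0


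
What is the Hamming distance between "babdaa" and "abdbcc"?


Comparing "babdaa" and "abdbcc" position by position:
  Position 0: 'b' vs 'a' => differ
  Position 1: 'a' vs 'b' => differ
  Position 2: 'b' vs 'd' => differ
  Position 3: 'd' vs 'b' => differ
  Position 4: 'a' vs 'c' => differ
  Position 5: 'a' vs 'c' => differ
Total differences (Hamming distance): 6

6


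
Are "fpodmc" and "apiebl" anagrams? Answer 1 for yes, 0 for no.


Strings: "fpodmc", "apiebl"
Sorted first:  cdfmop
Sorted second: abeilp
Differ at position 0: 'c' vs 'a' => not anagrams

0


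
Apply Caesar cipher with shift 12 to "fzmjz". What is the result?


Caesar cipher: shift "fzmjz" by 12
  'f' (pos 5) + 12 = pos 17 = 'r'
  'z' (pos 25) + 12 = pos 11 = 'l'
  'm' (pos 12) + 12 = pos 24 = 'y'
  'j' (pos 9) + 12 = pos 21 = 'v'
  'z' (pos 25) + 12 = pos 11 = 'l'
Result: rlyvl

rlyvl


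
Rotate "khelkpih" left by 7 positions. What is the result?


Input: "khelkpih", rotate left by 7
First 7 characters: "khelkpi"
Remaining characters: "h"
Concatenate remaining + first: "h" + "khelkpi" = "hkhelkpi"

hkhelkpi


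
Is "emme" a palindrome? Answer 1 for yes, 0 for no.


Input: emme
Reversed: emme
  Compare pos 0 ('e') with pos 3 ('e'): match
  Compare pos 1 ('m') with pos 2 ('m'): match
Result: palindrome

1


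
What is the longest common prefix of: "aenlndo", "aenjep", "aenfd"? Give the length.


Words: aenlndo, aenjep, aenfd
  Position 0: all 'a' => match
  Position 1: all 'e' => match
  Position 2: all 'n' => match
  Position 3: ('l', 'j', 'f') => mismatch, stop
LCP = "aen" (length 3)

3


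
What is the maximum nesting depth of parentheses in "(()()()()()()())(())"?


Input: "(()()()()()()())(())"
Tracking depth:
  Position 0 '(': depth becomes 1
  Position 1 '(': depth becomes 2
  Position 2 ')': depth becomes 1
  Position 3 '(': depth becomes 2
  Position 4 ')': depth becomes 1
  Position 5 '(': depth becomes 2
  Position 6 ')': depth becomes 1
  Position 7 '(': depth becomes 2
  Position 8 ')': depth becomes 1
  Position 9 '(': depth becomes 2
  Position 10 ')': depth becomes 1
  Position 11 '(': depth becomes 2
  Position 12 ')': depth becomes 1
  Position 13 '(': depth becomes 2
  Position 14 ')': depth becomes 1
  Position 15 ')': depth becomes 0
  Position 16 '(': depth becomes 1
  Position 17 '(': depth becomes 2
  Position 18 ')': depth becomes 1
  Position 19 ')': depth becomes 0
Maximum depth reached: 2

2


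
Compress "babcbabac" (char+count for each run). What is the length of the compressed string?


Input: babcbabac
Runs:
  'b' x 1 => "b1"
  'a' x 1 => "a1"
  'b' x 1 => "b1"
  'c' x 1 => "c1"
  'b' x 1 => "b1"
  'a' x 1 => "a1"
  'b' x 1 => "b1"
  'a' x 1 => "a1"
  'c' x 1 => "c1"
Compressed: "b1a1b1c1b1a1b1a1c1"
Compressed length: 18

18


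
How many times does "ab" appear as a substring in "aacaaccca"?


Searching for "ab" in "aacaaccca"
Scanning each position:
  Position 0: "aa" => no
  Position 1: "ac" => no
  Position 2: "ca" => no
  Position 3: "aa" => no
  Position 4: "ac" => no
  Position 5: "cc" => no
  Position 6: "cc" => no
  Position 7: "ca" => no
Total occurrences: 0

0


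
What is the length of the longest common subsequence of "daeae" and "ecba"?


LCS of "daeae" and "ecba"
DP table:
           e    c    b    a
      0    0    0    0    0
  d   0    0    0    0    0
  a   0    0    0    0    1
  e   0    1    1    1    1
  a   0    1    1    1    2
  e   0    1    1    1    2
LCS length = dp[5][4] = 2

2


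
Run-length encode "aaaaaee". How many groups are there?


Input: aaaaaee
Scanning for consecutive runs:
  Group 1: 'a' x 5 (positions 0-4)
  Group 2: 'e' x 2 (positions 5-6)
Total groups: 2

2


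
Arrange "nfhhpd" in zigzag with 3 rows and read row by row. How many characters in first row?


Zigzag "nfhhpd" into 3 rows:
Placing characters:
  'n' => row 0
  'f' => row 1
  'h' => row 2
  'h' => row 1
  'p' => row 0
  'd' => row 1
Rows:
  Row 0: "np"
  Row 1: "fhd"
  Row 2: "h"
First row length: 2

2


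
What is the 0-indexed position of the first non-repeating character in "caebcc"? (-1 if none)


Input: caebcc
Character frequencies:
  'a': 1
  'b': 1
  'c': 3
  'e': 1
Scanning left to right for freq == 1:
  Position 0 ('c'): freq=3, skip
  Position 1 ('a'): unique! => answer = 1

1


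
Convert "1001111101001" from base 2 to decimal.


Input: "1001111101001" in base 2
Positional expansion:
  Digit '1' (value 1) x 2^12 = 4096
  Digit '0' (value 0) x 2^11 = 0
  Digit '0' (value 0) x 2^10 = 0
  Digit '1' (value 1) x 2^9 = 512
  Digit '1' (value 1) x 2^8 = 256
  Digit '1' (value 1) x 2^7 = 128
  Digit '1' (value 1) x 2^6 = 64
  Digit '1' (value 1) x 2^5 = 32
  Digit '0' (value 0) x 2^4 = 0
  Digit '1' (value 1) x 2^3 = 8
  Digit '0' (value 0) x 2^2 = 0
  Digit '0' (value 0) x 2^1 = 0
  Digit '1' (value 1) x 2^0 = 1
Sum = 5097

5097


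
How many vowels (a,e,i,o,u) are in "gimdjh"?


Input: gimdjh
Checking each character:
  'g' at position 0: consonant
  'i' at position 1: vowel (running total: 1)
  'm' at position 2: consonant
  'd' at position 3: consonant
  'j' at position 4: consonant
  'h' at position 5: consonant
Total vowels: 1

1


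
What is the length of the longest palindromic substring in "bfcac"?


Input: "bfcac"
Checking substrings for palindromes:
  [2:5] "cac" (len 3) => palindrome
Longest palindromic substring: "cac" with length 3

3


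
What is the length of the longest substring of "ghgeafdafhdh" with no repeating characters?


Input: "ghgeafdafhdh"
Sliding window (track last position of each char):
  Position 0 ('g'): window [0,0] length 1 -- new best
  Position 1 ('h'): window [0,1] length 2 -- new best
  Position 2 ('g'): repeat (last at 0), move window start to 1
  Position 2 ('g'): window [1,2] length 2
  Position 3 ('e'): window [1,3] length 3 -- new best
  Position 4 ('a'): window [1,4] length 4 -- new best
  Position 5 ('f'): window [1,5] length 5 -- new best
  Position 6 ('d'): window [1,6] length 6 -- new best
  Position 7 ('a'): repeat (last at 4), move window start to 5
  Position 7 ('a'): window [5,7] length 3
  Position 8 ('f'): repeat (last at 5), move window start to 6
  Position 8 ('f'): window [6,8] length 3
  Position 9 ('h'): window [6,9] length 4
  Position 10 ('d'): repeat (last at 6), move window start to 7
  Position 10 ('d'): window [7,10] length 4
  Position 11 ('h'): repeat (last at 9), move window start to 10
  Position 11 ('h'): window [10,11] length 2
Longest substring with no repeats: "hgeafd" with length 6

6


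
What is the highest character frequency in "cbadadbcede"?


Input: cbadadbcede
Character counts:
  'a': 2
  'b': 2
  'c': 2
  'd': 3
  'e': 2
Maximum frequency: 3

3


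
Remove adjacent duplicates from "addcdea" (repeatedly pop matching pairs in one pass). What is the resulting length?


Input: addcdea
Stack-based adjacent duplicate removal:
  Read 'a': push. Stack: a
  Read 'd': push. Stack: ad
  Read 'd': matches stack top 'd' => pop. Stack: a
  Read 'c': push. Stack: ac
  Read 'd': push. Stack: acd
  Read 'e': push. Stack: acde
  Read 'a': push. Stack: acdea
Final stack: "acdea" (length 5)

5


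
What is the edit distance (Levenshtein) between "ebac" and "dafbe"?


Computing edit distance: "ebac" -> "dafbe"
DP table:
           d    a    f    b    e
      0    1    2    3    4    5
  e   1    1    2    3    4    4
  b   2    2    2    3    3    4
  a   3    3    2    3    4    4
  c   4    4    3    3    4    5
Edit distance = dp[4][5] = 5

5


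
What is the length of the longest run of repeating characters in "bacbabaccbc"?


Input: "bacbabaccbc"
Scanning for longest run:
  Position 1 ('a'): new char, reset run to 1
  Position 2 ('c'): new char, reset run to 1
  Position 3 ('b'): new char, reset run to 1
  Position 4 ('a'): new char, reset run to 1
  Position 5 ('b'): new char, reset run to 1
  Position 6 ('a'): new char, reset run to 1
  Position 7 ('c'): new char, reset run to 1
  Position 8 ('c'): continues run of 'c', length=2
  Position 9 ('b'): new char, reset run to 1
  Position 10 ('c'): new char, reset run to 1
Longest run: 'c' with length 2

2


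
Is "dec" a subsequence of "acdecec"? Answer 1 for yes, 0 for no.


Check if "dec" is a subsequence of "acdecec"
Greedy scan:
  Position 0 ('a'): no match needed
  Position 1 ('c'): no match needed
  Position 2 ('d'): matches sub[0] = 'd'
  Position 3 ('e'): matches sub[1] = 'e'
  Position 4 ('c'): matches sub[2] = 'c'
  Position 5 ('e'): no match needed
  Position 6 ('c'): no match needed
All 3 characters matched => is a subsequence

1


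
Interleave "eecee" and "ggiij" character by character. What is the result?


Interleaving "eecee" and "ggiij":
  Position 0: 'e' from first, 'g' from second => "eg"
  Position 1: 'e' from first, 'g' from second => "eg"
  Position 2: 'c' from first, 'i' from second => "ci"
  Position 3: 'e' from first, 'i' from second => "ei"
  Position 4: 'e' from first, 'j' from second => "ej"
Result: egegcieiej

egegcieiej


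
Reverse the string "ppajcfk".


Input: ppajcfk
Reading characters right to left:
  Position 6: 'k'
  Position 5: 'f'
  Position 4: 'c'
  Position 3: 'j'
  Position 2: 'a'
  Position 1: 'p'
  Position 0: 'p'
Reversed: kfcjapp

kfcjapp


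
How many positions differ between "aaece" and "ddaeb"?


Comparing "aaece" and "ddaeb" position by position:
  Position 0: 'a' vs 'd' => DIFFER
  Position 1: 'a' vs 'd' => DIFFER
  Position 2: 'e' vs 'a' => DIFFER
  Position 3: 'c' vs 'e' => DIFFER
  Position 4: 'e' vs 'b' => DIFFER
Positions that differ: 5

5


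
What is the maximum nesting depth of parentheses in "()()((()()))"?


Input: "()()((()()))"
Tracking depth:
  Position 0 '(': depth becomes 1
  Position 1 ')': depth becomes 0
  Position 2 '(': depth becomes 1
  Position 3 ')': depth becomes 0
  Position 4 '(': depth becomes 1
  Position 5 '(': depth becomes 2
  Position 6 '(': depth becomes 3
  Position 7 ')': depth becomes 2
  Position 8 '(': depth becomes 3
  Position 9 ')': depth becomes 2
  Position 10 ')': depth becomes 1
  Position 11 ')': depth becomes 0
Maximum depth reached: 3

3


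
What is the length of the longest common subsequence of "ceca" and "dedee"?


LCS of "ceca" and "dedee"
DP table:
           d    e    d    e    e
      0    0    0    0    0    0
  c   0    0    0    0    0    0
  e   0    0    1    1    1    1
  c   0    0    1    1    1    1
  a   0    0    1    1    1    1
LCS length = dp[4][5] = 1

1


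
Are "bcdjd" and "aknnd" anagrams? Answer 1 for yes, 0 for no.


Strings: "bcdjd", "aknnd"
Sorted first:  bcddj
Sorted second: adknn
Differ at position 0: 'b' vs 'a' => not anagrams

0


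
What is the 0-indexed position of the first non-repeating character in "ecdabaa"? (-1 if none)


Input: ecdabaa
Character frequencies:
  'a': 3
  'b': 1
  'c': 1
  'd': 1
  'e': 1
Scanning left to right for freq == 1:
  Position 0 ('e'): unique! => answer = 0

0


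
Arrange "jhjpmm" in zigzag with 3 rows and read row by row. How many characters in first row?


Zigzag "jhjpmm" into 3 rows:
Placing characters:
  'j' => row 0
  'h' => row 1
  'j' => row 2
  'p' => row 1
  'm' => row 0
  'm' => row 1
Rows:
  Row 0: "jm"
  Row 1: "hpm"
  Row 2: "j"
First row length: 2

2


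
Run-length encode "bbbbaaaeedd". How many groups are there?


Input: bbbbaaaeedd
Scanning for consecutive runs:
  Group 1: 'b' x 4 (positions 0-3)
  Group 2: 'a' x 3 (positions 4-6)
  Group 3: 'e' x 2 (positions 7-8)
  Group 4: 'd' x 2 (positions 9-10)
Total groups: 4

4


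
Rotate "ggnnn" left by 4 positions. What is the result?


Input: "ggnnn", rotate left by 4
First 4 characters: "ggnn"
Remaining characters: "n"
Concatenate remaining + first: "n" + "ggnn" = "nggnn"

nggnn


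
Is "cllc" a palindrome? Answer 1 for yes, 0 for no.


Input: cllc
Reversed: cllc
  Compare pos 0 ('c') with pos 3 ('c'): match
  Compare pos 1 ('l') with pos 2 ('l'): match
Result: palindrome

1


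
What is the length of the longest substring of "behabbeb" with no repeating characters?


Input: "behabbeb"
Sliding window (track last position of each char):
  Position 0 ('b'): window [0,0] length 1 -- new best
  Position 1 ('e'): window [0,1] length 2 -- new best
  Position 2 ('h'): window [0,2] length 3 -- new best
  Position 3 ('a'): window [0,3] length 4 -- new best
  Position 4 ('b'): repeat (last at 0), move window start to 1
  Position 4 ('b'): window [1,4] length 4
  Position 5 ('b'): repeat (last at 4), move window start to 5
  Position 5 ('b'): window [5,5] length 1
  Position 6 ('e'): window [5,6] length 2
  Position 7 ('b'): repeat (last at 5), move window start to 6
  Position 7 ('b'): window [6,7] length 2
Longest substring with no repeats: "beha" with length 4

4


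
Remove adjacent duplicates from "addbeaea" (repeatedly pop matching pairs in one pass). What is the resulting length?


Input: addbeaea
Stack-based adjacent duplicate removal:
  Read 'a': push. Stack: a
  Read 'd': push. Stack: ad
  Read 'd': matches stack top 'd' => pop. Stack: a
  Read 'b': push. Stack: ab
  Read 'e': push. Stack: abe
  Read 'a': push. Stack: abea
  Read 'e': push. Stack: abeae
  Read 'a': push. Stack: abeaea
Final stack: "abeaea" (length 6)

6


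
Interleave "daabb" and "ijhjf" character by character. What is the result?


Interleaving "daabb" and "ijhjf":
  Position 0: 'd' from first, 'i' from second => "di"
  Position 1: 'a' from first, 'j' from second => "aj"
  Position 2: 'a' from first, 'h' from second => "ah"
  Position 3: 'b' from first, 'j' from second => "bj"
  Position 4: 'b' from first, 'f' from second => "bf"
Result: diajahbjbf

diajahbjbf


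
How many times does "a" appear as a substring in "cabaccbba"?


Searching for "a" in "cabaccbba"
Scanning each position:
  Position 0: "c" => no
  Position 1: "a" => MATCH
  Position 2: "b" => no
  Position 3: "a" => MATCH
  Position 4: "c" => no
  Position 5: "c" => no
  Position 6: "b" => no
  Position 7: "b" => no
  Position 8: "a" => MATCH
Total occurrences: 3

3


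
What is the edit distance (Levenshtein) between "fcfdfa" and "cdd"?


Computing edit distance: "fcfdfa" -> "cdd"
DP table:
           c    d    d
      0    1    2    3
  f   1    1    2    3
  c   2    1    2    3
  f   3    2    2    3
  d   4    3    2    2
  f   5    4    3    3
  a   6    5    4    4
Edit distance = dp[6][3] = 4

4


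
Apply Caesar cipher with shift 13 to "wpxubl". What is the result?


Caesar cipher: shift "wpxubl" by 13
  'w' (pos 22) + 13 = pos 9 = 'j'
  'p' (pos 15) + 13 = pos 2 = 'c'
  'x' (pos 23) + 13 = pos 10 = 'k'
  'u' (pos 20) + 13 = pos 7 = 'h'
  'b' (pos 1) + 13 = pos 14 = 'o'
  'l' (pos 11) + 13 = pos 24 = 'y'
Result: jckhoy

jckhoy


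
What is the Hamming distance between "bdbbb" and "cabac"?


Comparing "bdbbb" and "cabac" position by position:
  Position 0: 'b' vs 'c' => differ
  Position 1: 'd' vs 'a' => differ
  Position 2: 'b' vs 'b' => same
  Position 3: 'b' vs 'a' => differ
  Position 4: 'b' vs 'c' => differ
Total differences (Hamming distance): 4

4


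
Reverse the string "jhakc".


Input: jhakc
Reading characters right to left:
  Position 4: 'c'
  Position 3: 'k'
  Position 2: 'a'
  Position 1: 'h'
  Position 0: 'j'
Reversed: ckahj

ckahj


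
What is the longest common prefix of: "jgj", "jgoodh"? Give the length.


Words: jgj, jgoodh
  Position 0: all 'j' => match
  Position 1: all 'g' => match
  Position 2: ('j', 'o') => mismatch, stop
LCP = "jg" (length 2)

2


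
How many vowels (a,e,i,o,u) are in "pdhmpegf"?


Input: pdhmpegf
Checking each character:
  'p' at position 0: consonant
  'd' at position 1: consonant
  'h' at position 2: consonant
  'm' at position 3: consonant
  'p' at position 4: consonant
  'e' at position 5: vowel (running total: 1)
  'g' at position 6: consonant
  'f' at position 7: consonant
Total vowels: 1

1


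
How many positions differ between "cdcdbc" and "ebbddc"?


Comparing "cdcdbc" and "ebbddc" position by position:
  Position 0: 'c' vs 'e' => DIFFER
  Position 1: 'd' vs 'b' => DIFFER
  Position 2: 'c' vs 'b' => DIFFER
  Position 3: 'd' vs 'd' => same
  Position 4: 'b' vs 'd' => DIFFER
  Position 5: 'c' vs 'c' => same
Positions that differ: 4

4


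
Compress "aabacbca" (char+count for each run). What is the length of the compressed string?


Input: aabacbca
Runs:
  'a' x 2 => "a2"
  'b' x 1 => "b1"
  'a' x 1 => "a1"
  'c' x 1 => "c1"
  'b' x 1 => "b1"
  'c' x 1 => "c1"
  'a' x 1 => "a1"
Compressed: "a2b1a1c1b1c1a1"
Compressed length: 14

14


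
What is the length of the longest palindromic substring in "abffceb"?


Input: "abffceb"
Checking substrings for palindromes:
  [2:4] "ff" (len 2) => palindrome
Longest palindromic substring: "ff" with length 2

2


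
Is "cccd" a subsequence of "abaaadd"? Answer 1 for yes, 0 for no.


Check if "cccd" is a subsequence of "abaaadd"
Greedy scan:
  Position 0 ('a'): no match needed
  Position 1 ('b'): no match needed
  Position 2 ('a'): no match needed
  Position 3 ('a'): no match needed
  Position 4 ('a'): no match needed
  Position 5 ('d'): no match needed
  Position 6 ('d'): no match needed
Only matched 0/4 characters => not a subsequence

0


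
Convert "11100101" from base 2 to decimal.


Input: "11100101" in base 2
Positional expansion:
  Digit '1' (value 1) x 2^7 = 128
  Digit '1' (value 1) x 2^6 = 64
  Digit '1' (value 1) x 2^5 = 32
  Digit '0' (value 0) x 2^4 = 0
  Digit '0' (value 0) x 2^3 = 0
  Digit '1' (value 1) x 2^2 = 4
  Digit '0' (value 0) x 2^1 = 0
  Digit '1' (value 1) x 2^0 = 1
Sum = 229

229


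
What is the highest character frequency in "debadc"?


Input: debadc
Character counts:
  'a': 1
  'b': 1
  'c': 1
  'd': 2
  'e': 1
Maximum frequency: 2

2


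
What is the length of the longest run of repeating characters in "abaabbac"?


Input: "abaabbac"
Scanning for longest run:
  Position 1 ('b'): new char, reset run to 1
  Position 2 ('a'): new char, reset run to 1
  Position 3 ('a'): continues run of 'a', length=2
  Position 4 ('b'): new char, reset run to 1
  Position 5 ('b'): continues run of 'b', length=2
  Position 6 ('a'): new char, reset run to 1
  Position 7 ('c'): new char, reset run to 1
Longest run: 'a' with length 2

2


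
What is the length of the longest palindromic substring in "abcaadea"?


Input: "abcaadea"
Checking substrings for palindromes:
  [3:5] "aa" (len 2) => palindrome
Longest palindromic substring: "aa" with length 2

2


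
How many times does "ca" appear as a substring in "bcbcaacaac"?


Searching for "ca" in "bcbcaacaac"
Scanning each position:
  Position 0: "bc" => no
  Position 1: "cb" => no
  Position 2: "bc" => no
  Position 3: "ca" => MATCH
  Position 4: "aa" => no
  Position 5: "ac" => no
  Position 6: "ca" => MATCH
  Position 7: "aa" => no
  Position 8: "ac" => no
Total occurrences: 2

2


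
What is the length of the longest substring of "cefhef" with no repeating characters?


Input: "cefhef"
Sliding window (track last position of each char):
  Position 0 ('c'): window [0,0] length 1 -- new best
  Position 1 ('e'): window [0,1] length 2 -- new best
  Position 2 ('f'): window [0,2] length 3 -- new best
  Position 3 ('h'): window [0,3] length 4 -- new best
  Position 4 ('e'): repeat (last at 1), move window start to 2
  Position 4 ('e'): window [2,4] length 3
  Position 5 ('f'): repeat (last at 2), move window start to 3
  Position 5 ('f'): window [3,5] length 3
Longest substring with no repeats: "cefh" with length 4

4


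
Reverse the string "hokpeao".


Input: hokpeao
Reading characters right to left:
  Position 6: 'o'
  Position 5: 'a'
  Position 4: 'e'
  Position 3: 'p'
  Position 2: 'k'
  Position 1: 'o'
  Position 0: 'h'
Reversed: oaepkoh

oaepkoh


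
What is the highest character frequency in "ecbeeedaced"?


Input: ecbeeedaced
Character counts:
  'a': 1
  'b': 1
  'c': 2
  'd': 2
  'e': 5
Maximum frequency: 5

5


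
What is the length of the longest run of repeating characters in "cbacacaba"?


Input: "cbacacaba"
Scanning for longest run:
  Position 1 ('b'): new char, reset run to 1
  Position 2 ('a'): new char, reset run to 1
  Position 3 ('c'): new char, reset run to 1
  Position 4 ('a'): new char, reset run to 1
  Position 5 ('c'): new char, reset run to 1
  Position 6 ('a'): new char, reset run to 1
  Position 7 ('b'): new char, reset run to 1
  Position 8 ('a'): new char, reset run to 1
Longest run: 'c' with length 1

1


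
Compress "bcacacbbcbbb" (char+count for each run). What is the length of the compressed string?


Input: bcacacbbcbbb
Runs:
  'b' x 1 => "b1"
  'c' x 1 => "c1"
  'a' x 1 => "a1"
  'c' x 1 => "c1"
  'a' x 1 => "a1"
  'c' x 1 => "c1"
  'b' x 2 => "b2"
  'c' x 1 => "c1"
  'b' x 3 => "b3"
Compressed: "b1c1a1c1a1c1b2c1b3"
Compressed length: 18

18


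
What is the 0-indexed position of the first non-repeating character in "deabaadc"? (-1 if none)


Input: deabaadc
Character frequencies:
  'a': 3
  'b': 1
  'c': 1
  'd': 2
  'e': 1
Scanning left to right for freq == 1:
  Position 0 ('d'): freq=2, skip
  Position 1 ('e'): unique! => answer = 1

1


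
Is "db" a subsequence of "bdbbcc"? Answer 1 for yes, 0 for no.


Check if "db" is a subsequence of "bdbbcc"
Greedy scan:
  Position 0 ('b'): no match needed
  Position 1 ('d'): matches sub[0] = 'd'
  Position 2 ('b'): matches sub[1] = 'b'
  Position 3 ('b'): no match needed
  Position 4 ('c'): no match needed
  Position 5 ('c'): no match needed
All 2 characters matched => is a subsequence

1


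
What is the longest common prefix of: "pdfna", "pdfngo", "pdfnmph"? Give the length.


Words: pdfna, pdfngo, pdfnmph
  Position 0: all 'p' => match
  Position 1: all 'd' => match
  Position 2: all 'f' => match
  Position 3: all 'n' => match
  Position 4: ('a', 'g', 'm') => mismatch, stop
LCP = "pdfn" (length 4)

4


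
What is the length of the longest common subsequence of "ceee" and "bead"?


LCS of "ceee" and "bead"
DP table:
           b    e    a    d
      0    0    0    0    0
  c   0    0    0    0    0
  e   0    0    1    1    1
  e   0    0    1    1    1
  e   0    0    1    1    1
LCS length = dp[4][4] = 1

1


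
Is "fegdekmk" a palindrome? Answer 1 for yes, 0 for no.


Input: fegdekmk
Reversed: kmkedgef
  Compare pos 0 ('f') with pos 7 ('k'): MISMATCH
  Compare pos 1 ('e') with pos 6 ('m'): MISMATCH
  Compare pos 2 ('g') with pos 5 ('k'): MISMATCH
  Compare pos 3 ('d') with pos 4 ('e'): MISMATCH
Result: not a palindrome

0


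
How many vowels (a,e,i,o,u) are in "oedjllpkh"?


Input: oedjllpkh
Checking each character:
  'o' at position 0: vowel (running total: 1)
  'e' at position 1: vowel (running total: 2)
  'd' at position 2: consonant
  'j' at position 3: consonant
  'l' at position 4: consonant
  'l' at position 5: consonant
  'p' at position 6: consonant
  'k' at position 7: consonant
  'h' at position 8: consonant
Total vowels: 2

2


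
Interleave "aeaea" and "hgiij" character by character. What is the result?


Interleaving "aeaea" and "hgiij":
  Position 0: 'a' from first, 'h' from second => "ah"
  Position 1: 'e' from first, 'g' from second => "eg"
  Position 2: 'a' from first, 'i' from second => "ai"
  Position 3: 'e' from first, 'i' from second => "ei"
  Position 4: 'a' from first, 'j' from second => "aj"
Result: ahegaieiaj

ahegaieiaj


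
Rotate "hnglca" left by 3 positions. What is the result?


Input: "hnglca", rotate left by 3
First 3 characters: "hng"
Remaining characters: "lca"
Concatenate remaining + first: "lca" + "hng" = "lcahng"

lcahng


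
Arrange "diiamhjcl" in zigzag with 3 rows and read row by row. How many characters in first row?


Zigzag "diiamhjcl" into 3 rows:
Placing characters:
  'd' => row 0
  'i' => row 1
  'i' => row 2
  'a' => row 1
  'm' => row 0
  'h' => row 1
  'j' => row 2
  'c' => row 1
  'l' => row 0
Rows:
  Row 0: "dml"
  Row 1: "iahc"
  Row 2: "ij"
First row length: 3

3


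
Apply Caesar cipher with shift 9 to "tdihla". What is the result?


Caesar cipher: shift "tdihla" by 9
  't' (pos 19) + 9 = pos 2 = 'c'
  'd' (pos 3) + 9 = pos 12 = 'm'
  'i' (pos 8) + 9 = pos 17 = 'r'
  'h' (pos 7) + 9 = pos 16 = 'q'
  'l' (pos 11) + 9 = pos 20 = 'u'
  'a' (pos 0) + 9 = pos 9 = 'j'
Result: cmrquj

cmrquj


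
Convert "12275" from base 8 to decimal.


Input: "12275" in base 8
Positional expansion:
  Digit '1' (value 1) x 8^4 = 4096
  Digit '2' (value 2) x 8^3 = 1024
  Digit '2' (value 2) x 8^2 = 128
  Digit '7' (value 7) x 8^1 = 56
  Digit '5' (value 5) x 8^0 = 5
Sum = 5309

5309


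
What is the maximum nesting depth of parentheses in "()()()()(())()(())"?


Input: "()()()()(())()(())"
Tracking depth:
  Position 0 '(': depth becomes 1
  Position 1 ')': depth becomes 0
  Position 2 '(': depth becomes 1
  Position 3 ')': depth becomes 0
  Position 4 '(': depth becomes 1
  Position 5 ')': depth becomes 0
  Position 6 '(': depth becomes 1
  Position 7 ')': depth becomes 0
  Position 8 '(': depth becomes 1
  Position 9 '(': depth becomes 2
  Position 10 ')': depth becomes 1
  Position 11 ')': depth becomes 0
  Position 12 '(': depth becomes 1
  Position 13 ')': depth becomes 0
  Position 14 '(': depth becomes 1
  Position 15 '(': depth becomes 2
  Position 16 ')': depth becomes 1
  Position 17 ')': depth becomes 0
Maximum depth reached: 2

2


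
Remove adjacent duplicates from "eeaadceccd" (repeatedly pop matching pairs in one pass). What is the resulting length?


Input: eeaadceccd
Stack-based adjacent duplicate removal:
  Read 'e': push. Stack: e
  Read 'e': matches stack top 'e' => pop. Stack: (empty)
  Read 'a': push. Stack: a
  Read 'a': matches stack top 'a' => pop. Stack: (empty)
  Read 'd': push. Stack: d
  Read 'c': push. Stack: dc
  Read 'e': push. Stack: dce
  Read 'c': push. Stack: dcec
  Read 'c': matches stack top 'c' => pop. Stack: dce
  Read 'd': push. Stack: dced
Final stack: "dced" (length 4)

4


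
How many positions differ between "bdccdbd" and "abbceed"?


Comparing "bdccdbd" and "abbceed" position by position:
  Position 0: 'b' vs 'a' => DIFFER
  Position 1: 'd' vs 'b' => DIFFER
  Position 2: 'c' vs 'b' => DIFFER
  Position 3: 'c' vs 'c' => same
  Position 4: 'd' vs 'e' => DIFFER
  Position 5: 'b' vs 'e' => DIFFER
  Position 6: 'd' vs 'd' => same
Positions that differ: 5

5


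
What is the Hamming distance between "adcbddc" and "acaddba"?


Comparing "adcbddc" and "acaddba" position by position:
  Position 0: 'a' vs 'a' => same
  Position 1: 'd' vs 'c' => differ
  Position 2: 'c' vs 'a' => differ
  Position 3: 'b' vs 'd' => differ
  Position 4: 'd' vs 'd' => same
  Position 5: 'd' vs 'b' => differ
  Position 6: 'c' vs 'a' => differ
Total differences (Hamming distance): 5

5


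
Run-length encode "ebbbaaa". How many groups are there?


Input: ebbbaaa
Scanning for consecutive runs:
  Group 1: 'e' x 1 (positions 0-0)
  Group 2: 'b' x 3 (positions 1-3)
  Group 3: 'a' x 3 (positions 4-6)
Total groups: 3

3


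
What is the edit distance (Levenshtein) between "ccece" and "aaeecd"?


Computing edit distance: "ccece" -> "aaeecd"
DP table:
           a    a    e    e    c    d
      0    1    2    3    4    5    6
  c   1    1    2    3    4    4    5
  c   2    2    2    3    4    4    5
  e   3    3    3    2    3    4    5
  c   4    4    4    3    3    3    4
  e   5    5    5    4    3    4    4
Edit distance = dp[5][6] = 4

4


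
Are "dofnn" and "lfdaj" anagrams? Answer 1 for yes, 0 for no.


Strings: "dofnn", "lfdaj"
Sorted first:  dfnno
Sorted second: adfjl
Differ at position 0: 'd' vs 'a' => not anagrams

0


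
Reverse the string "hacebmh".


Input: hacebmh
Reading characters right to left:
  Position 6: 'h'
  Position 5: 'm'
  Position 4: 'b'
  Position 3: 'e'
  Position 2: 'c'
  Position 1: 'a'
  Position 0: 'h'
Reversed: hmbecah

hmbecah


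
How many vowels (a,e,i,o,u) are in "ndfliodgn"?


Input: ndfliodgn
Checking each character:
  'n' at position 0: consonant
  'd' at position 1: consonant
  'f' at position 2: consonant
  'l' at position 3: consonant
  'i' at position 4: vowel (running total: 1)
  'o' at position 5: vowel (running total: 2)
  'd' at position 6: consonant
  'g' at position 7: consonant
  'n' at position 8: consonant
Total vowels: 2

2


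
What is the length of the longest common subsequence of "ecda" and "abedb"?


LCS of "ecda" and "abedb"
DP table:
           a    b    e    d    b
      0    0    0    0    0    0
  e   0    0    0    1    1    1
  c   0    0    0    1    1    1
  d   0    0    0    1    2    2
  a   0    1    1    1    2    2
LCS length = dp[4][5] = 2

2


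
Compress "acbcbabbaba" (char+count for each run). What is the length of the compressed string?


Input: acbcbabbaba
Runs:
  'a' x 1 => "a1"
  'c' x 1 => "c1"
  'b' x 1 => "b1"
  'c' x 1 => "c1"
  'b' x 1 => "b1"
  'a' x 1 => "a1"
  'b' x 2 => "b2"
  'a' x 1 => "a1"
  'b' x 1 => "b1"
  'a' x 1 => "a1"
Compressed: "a1c1b1c1b1a1b2a1b1a1"
Compressed length: 20

20


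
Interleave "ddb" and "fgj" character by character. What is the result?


Interleaving "ddb" and "fgj":
  Position 0: 'd' from first, 'f' from second => "df"
  Position 1: 'd' from first, 'g' from second => "dg"
  Position 2: 'b' from first, 'j' from second => "bj"
Result: dfdgbj

dfdgbj


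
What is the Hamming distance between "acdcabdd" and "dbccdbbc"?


Comparing "acdcabdd" and "dbccdbbc" position by position:
  Position 0: 'a' vs 'd' => differ
  Position 1: 'c' vs 'b' => differ
  Position 2: 'd' vs 'c' => differ
  Position 3: 'c' vs 'c' => same
  Position 4: 'a' vs 'd' => differ
  Position 5: 'b' vs 'b' => same
  Position 6: 'd' vs 'b' => differ
  Position 7: 'd' vs 'c' => differ
Total differences (Hamming distance): 6

6


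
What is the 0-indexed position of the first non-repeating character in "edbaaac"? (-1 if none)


Input: edbaaac
Character frequencies:
  'a': 3
  'b': 1
  'c': 1
  'd': 1
  'e': 1
Scanning left to right for freq == 1:
  Position 0 ('e'): unique! => answer = 0

0


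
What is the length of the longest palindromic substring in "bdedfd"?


Input: "bdedfd"
Checking substrings for palindromes:
  [1:4] "ded" (len 3) => palindrome
  [3:6] "dfd" (len 3) => palindrome
Longest palindromic substring: "ded" with length 3

3


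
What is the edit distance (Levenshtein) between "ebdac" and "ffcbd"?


Computing edit distance: "ebdac" -> "ffcbd"
DP table:
           f    f    c    b    d
      0    1    2    3    4    5
  e   1    1    2    3    4    5
  b   2    2    2    3    3    4
  d   3    3    3    3    4    3
  a   4    4    4    4    4    4
  c   5    5    5    4    5    5
Edit distance = dp[5][5] = 5

5


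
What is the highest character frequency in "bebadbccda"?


Input: bebadbccda
Character counts:
  'a': 2
  'b': 3
  'c': 2
  'd': 2
  'e': 1
Maximum frequency: 3

3


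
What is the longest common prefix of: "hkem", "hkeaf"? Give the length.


Words: hkem, hkeaf
  Position 0: all 'h' => match
  Position 1: all 'k' => match
  Position 2: all 'e' => match
  Position 3: ('m', 'a') => mismatch, stop
LCP = "hke" (length 3)

3


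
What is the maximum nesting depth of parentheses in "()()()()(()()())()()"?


Input: "()()()()(()()())()()"
Tracking depth:
  Position 0 '(': depth becomes 1
  Position 1 ')': depth becomes 0
  Position 2 '(': depth becomes 1
  Position 3 ')': depth becomes 0
  Position 4 '(': depth becomes 1
  Position 5 ')': depth becomes 0
  Position 6 '(': depth becomes 1
  Position 7 ')': depth becomes 0
  Position 8 '(': depth becomes 1
  Position 9 '(': depth becomes 2
  Position 10 ')': depth becomes 1
  Position 11 '(': depth becomes 2
  Position 12 ')': depth becomes 1
  Position 13 '(': depth becomes 2
  Position 14 ')': depth becomes 1
  Position 15 ')': depth becomes 0
  Position 16 '(': depth becomes 1
  Position 17 ')': depth becomes 0
  Position 18 '(': depth becomes 1
  Position 19 ')': depth becomes 0
Maximum depth reached: 2

2


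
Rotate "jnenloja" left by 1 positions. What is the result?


Input: "jnenloja", rotate left by 1
First 1 characters: "j"
Remaining characters: "nenloja"
Concatenate remaining + first: "nenloja" + "j" = "nenlojaj"

nenlojaj


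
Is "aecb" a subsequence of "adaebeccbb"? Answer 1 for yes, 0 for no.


Check if "aecb" is a subsequence of "adaebeccbb"
Greedy scan:
  Position 0 ('a'): matches sub[0] = 'a'
  Position 1 ('d'): no match needed
  Position 2 ('a'): no match needed
  Position 3 ('e'): matches sub[1] = 'e'
  Position 4 ('b'): no match needed
  Position 5 ('e'): no match needed
  Position 6 ('c'): matches sub[2] = 'c'
  Position 7 ('c'): no match needed
  Position 8 ('b'): matches sub[3] = 'b'
  Position 9 ('b'): no match needed
All 4 characters matched => is a subsequence

1
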